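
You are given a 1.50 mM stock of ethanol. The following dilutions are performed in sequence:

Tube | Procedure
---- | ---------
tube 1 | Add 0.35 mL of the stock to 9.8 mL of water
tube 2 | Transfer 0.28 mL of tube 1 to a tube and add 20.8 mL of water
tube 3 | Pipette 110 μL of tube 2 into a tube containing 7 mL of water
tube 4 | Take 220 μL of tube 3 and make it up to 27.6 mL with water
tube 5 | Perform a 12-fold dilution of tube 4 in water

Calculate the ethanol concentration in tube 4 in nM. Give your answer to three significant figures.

Step 1: 0.35 mL + 9.8 mL = 10.15 mL total → factor 10.15/0.35 = 29
Step 2: 0.28 mL + 20.8 mL = 21.08 mL total → factor 21.08/0.28 = 75.286
Step 3: 110 μL + 7 mL = 7110 μL total → factor 7110/110 = 64.636
Step 4: 220 μL brought to 27.6 mL → factor 27600/220 = 125.45
Dilution factor through tube 4 = 29 × 75.286 × 64.636 × 125.45 = 1.7704 × 10^7
[tube 4] = 1.50 mM / 1.7704 × 10^7 = 8.473 × 10^-8 mM = 0.0847 nM

0.0847 nM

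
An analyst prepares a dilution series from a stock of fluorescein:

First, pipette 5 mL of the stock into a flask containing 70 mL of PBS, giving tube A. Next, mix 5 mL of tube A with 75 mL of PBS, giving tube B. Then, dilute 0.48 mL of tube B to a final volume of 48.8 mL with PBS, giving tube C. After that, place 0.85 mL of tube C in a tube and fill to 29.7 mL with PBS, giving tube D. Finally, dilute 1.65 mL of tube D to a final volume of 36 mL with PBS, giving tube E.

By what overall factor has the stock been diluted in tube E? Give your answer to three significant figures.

Step 1: 5 mL + 70 mL = 75 mL total → factor 75/5 = 15
Step 2: 5 mL + 75 mL = 80 mL total → factor 80/5 = 16
Step 3: 0.48 mL brought to 48.8 mL → factor 48.8/0.48 = 101.67
Step 4: 0.85 mL brought to 29.7 mL → factor 29.7/0.85 = 34.941
Step 5: 1.65 mL brought to 36 mL → factor 36/1.65 = 21.818
Overall dilution factor = 15 × 16 × 101.67 × 34.941 × 21.818 = 1.8601 × 10^7

1.86 × 10^7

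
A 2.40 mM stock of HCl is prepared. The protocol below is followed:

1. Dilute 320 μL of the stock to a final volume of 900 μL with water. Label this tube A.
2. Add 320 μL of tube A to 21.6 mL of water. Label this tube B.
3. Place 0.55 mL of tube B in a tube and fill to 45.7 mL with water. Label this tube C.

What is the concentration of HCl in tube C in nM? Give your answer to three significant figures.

150 nM

Step 1: 320 μL brought to 900 μL → factor 900/320 = 2.8125
Step 2: 320 μL + 21.6 mL = 21920 μL total → factor 21920/320 = 68.5
Step 3: 0.55 mL brought to 45.7 mL → factor 45.7/0.55 = 83.091
Overall dilution factor = 2.8125 × 68.5 × 83.091 = 16008
Final = 2.40 mM / 16008 = 0.0001499 mM = 150 nM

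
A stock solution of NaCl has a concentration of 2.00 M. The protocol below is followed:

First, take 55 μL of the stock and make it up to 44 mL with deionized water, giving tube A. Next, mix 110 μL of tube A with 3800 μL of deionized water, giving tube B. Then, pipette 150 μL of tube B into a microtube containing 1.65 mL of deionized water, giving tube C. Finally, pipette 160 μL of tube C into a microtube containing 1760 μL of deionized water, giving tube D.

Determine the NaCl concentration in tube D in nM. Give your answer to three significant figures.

488 nM

Step 1: 55 μL brought to 44 mL → factor 44000/55 = 800
Step 2: 110 μL + 3800 μL = 3910 μL total → factor 3910/110 = 35.545
Step 3: 150 μL + 1.65 mL = 1800 μL total → factor 1800/150 = 12
Step 4: 160 μL + 1760 μL = 1920 μL total → factor 1920/160 = 12
Overall dilution factor = 800 × 35.545 × 12 × 12 = 4.0948 × 10^6
Final = 2.00 M / 4.0948 × 10^6 = 4.884 × 10^-7 M = 488 nM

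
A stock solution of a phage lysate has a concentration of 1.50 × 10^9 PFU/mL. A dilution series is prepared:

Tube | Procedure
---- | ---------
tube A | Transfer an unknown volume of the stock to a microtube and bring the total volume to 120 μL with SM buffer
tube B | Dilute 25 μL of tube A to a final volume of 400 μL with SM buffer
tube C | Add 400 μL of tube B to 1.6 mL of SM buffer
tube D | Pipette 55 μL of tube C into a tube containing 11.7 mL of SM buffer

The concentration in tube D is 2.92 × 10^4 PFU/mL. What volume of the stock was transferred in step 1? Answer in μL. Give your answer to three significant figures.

39.9 μL

Step 1: v brought to 120 μL → factor = 120 μL/v
Step 2: 25 μL brought to 400 μL → factor 400/25 = 16
Step 3: 400 μL + 1.6 mL = 2000 μL total → factor 2000/400 = 5
Step 4: 55 μL + 11.7 mL = 11755 μL total → factor 11755/55 = 213.73
Product of known-step factors = 17098
Overall factor = 1.50 × 10^9 PFU/mL / (2.92 × 10^4 PFU/mL) = 51370
Step-1 factor = 51370 / 17098 = 3.0044
v = 120 μL / 3.0044 = 39.9 μL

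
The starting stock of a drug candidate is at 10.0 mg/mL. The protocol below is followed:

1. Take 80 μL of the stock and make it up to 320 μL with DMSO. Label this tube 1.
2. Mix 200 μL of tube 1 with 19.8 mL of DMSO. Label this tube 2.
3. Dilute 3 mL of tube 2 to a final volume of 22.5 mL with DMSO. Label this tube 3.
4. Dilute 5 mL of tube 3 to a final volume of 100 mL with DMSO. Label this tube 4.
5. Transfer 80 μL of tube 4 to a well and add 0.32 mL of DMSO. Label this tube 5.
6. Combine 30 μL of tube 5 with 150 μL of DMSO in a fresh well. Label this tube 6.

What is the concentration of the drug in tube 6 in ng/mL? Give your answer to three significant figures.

Step 1: 80 μL brought to 320 μL → factor 320/80 = 4
Step 2: 200 μL + 19.8 mL = 20000 μL total → factor 20000/200 = 100
Step 3: 3 mL brought to 22.5 mL → factor 22.5/3 = 7.5
Step 4: 5 mL brought to 100 mL → factor 100/5 = 20
Step 5: 80 μL + 0.32 mL = 400 μL total → factor 400/80 = 5
Step 6: 30 μL + 150 μL = 180 μL total → factor 180/30 = 6
Overall dilution factor = 4 × 100 × 7.5 × 20 × 5 × 6 = 1.8 × 10^6
Final = 10.0 mg/mL / 1.8 × 10^6 = 5.556 × 10^-6 mg/mL = 5.56 ng/mL

5.56 ng/mL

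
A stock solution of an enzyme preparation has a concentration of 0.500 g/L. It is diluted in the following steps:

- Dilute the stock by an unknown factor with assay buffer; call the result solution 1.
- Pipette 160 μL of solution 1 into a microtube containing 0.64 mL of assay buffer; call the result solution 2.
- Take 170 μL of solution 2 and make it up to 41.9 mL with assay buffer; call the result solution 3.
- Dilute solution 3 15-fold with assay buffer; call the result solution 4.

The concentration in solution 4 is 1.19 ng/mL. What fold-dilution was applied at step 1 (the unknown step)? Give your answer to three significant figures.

22.7-fold

Step 1: unknown factor x
Step 2: 160 μL + 0.64 mL = 800 μL total → factor 800/160 = 5
Step 3: 170 μL brought to 41.9 mL → factor 41900/170 = 246.47
Step 4: 15-fold → factor 15
Product of known-step factors = 18485
Overall factor = 0.500 g/L / (1.19 ng/mL) = 4.2017 × 10^5
x = 4.2017 × 10^5 / 18485 = 22.7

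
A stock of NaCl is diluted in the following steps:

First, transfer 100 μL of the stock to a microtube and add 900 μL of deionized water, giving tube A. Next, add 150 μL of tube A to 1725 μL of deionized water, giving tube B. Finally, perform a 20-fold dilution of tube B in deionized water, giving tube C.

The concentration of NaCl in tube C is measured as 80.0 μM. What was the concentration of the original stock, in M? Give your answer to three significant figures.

Step 1: 100 μL + 900 μL = 1000 μL total → factor 1000/100 = 10
Step 2: 150 μL + 1725 μL = 1875 μL total → factor 1875/150 = 12.5
Step 3: 20-fold → factor 20
Overall dilution factor = 10 × 12.5 × 20 = 2500
Stock = 80.0 μM × 2500 = 2.000 × 10^5 μM = 0.200 M

0.200 M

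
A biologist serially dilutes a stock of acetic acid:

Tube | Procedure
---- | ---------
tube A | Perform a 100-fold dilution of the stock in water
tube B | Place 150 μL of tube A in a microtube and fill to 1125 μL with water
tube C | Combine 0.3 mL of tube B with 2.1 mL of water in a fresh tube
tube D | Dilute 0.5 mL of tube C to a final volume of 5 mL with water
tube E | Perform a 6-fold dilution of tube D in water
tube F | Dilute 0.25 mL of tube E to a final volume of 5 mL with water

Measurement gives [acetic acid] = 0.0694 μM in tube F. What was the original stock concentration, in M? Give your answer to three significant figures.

Step 1: 100-fold → factor 100
Step 2: 150 μL brought to 1125 μL → factor 1125/150 = 7.5
Step 3: 0.3 mL + 2.1 mL = 2.4 mL total → factor 2.4/0.3 = 8
Step 4: 0.5 mL brought to 5 mL → factor 5/0.5 = 10
Step 5: 6-fold → factor 6
Step 6: 0.25 mL brought to 5 mL → factor 5/0.25 = 20
Overall dilution factor = 100 × 7.5 × 8 × 10 × 6 × 20 = 7.2 × 10^6
Stock = 0.0694 μM × 7.2 × 10^6 = 4.997 × 10^5 μM = 0.500 M

0.500 M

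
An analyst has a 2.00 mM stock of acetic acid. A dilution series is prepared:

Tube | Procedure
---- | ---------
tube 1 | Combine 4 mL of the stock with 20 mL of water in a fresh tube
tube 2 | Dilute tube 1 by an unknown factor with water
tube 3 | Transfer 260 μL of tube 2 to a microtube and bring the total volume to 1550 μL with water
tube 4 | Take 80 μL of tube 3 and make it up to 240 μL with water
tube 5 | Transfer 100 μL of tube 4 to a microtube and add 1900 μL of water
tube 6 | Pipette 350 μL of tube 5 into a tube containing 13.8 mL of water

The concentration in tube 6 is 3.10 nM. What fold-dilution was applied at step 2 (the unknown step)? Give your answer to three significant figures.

7.44-fold

Step 1: 4 mL + 20 mL = 24 mL total → factor 24/4 = 6
Step 2: unknown factor x
Step 3: 260 μL brought to 1550 μL → factor 1550/260 = 5.9615
Step 4: 80 μL brought to 240 μL → factor 240/80 = 3
Step 5: 100 μL + 1900 μL = 2000 μL total → factor 2000/100 = 20
Step 6: 350 μL + 13.8 mL = 14150 μL total → factor 14150/350 = 40.429
Product of known-step factors = 86766
Overall factor = 2.00 mM / (3.10 nM) = 6.4516 × 10^5
x = 6.4516 × 10^5 / 86766 = 7.44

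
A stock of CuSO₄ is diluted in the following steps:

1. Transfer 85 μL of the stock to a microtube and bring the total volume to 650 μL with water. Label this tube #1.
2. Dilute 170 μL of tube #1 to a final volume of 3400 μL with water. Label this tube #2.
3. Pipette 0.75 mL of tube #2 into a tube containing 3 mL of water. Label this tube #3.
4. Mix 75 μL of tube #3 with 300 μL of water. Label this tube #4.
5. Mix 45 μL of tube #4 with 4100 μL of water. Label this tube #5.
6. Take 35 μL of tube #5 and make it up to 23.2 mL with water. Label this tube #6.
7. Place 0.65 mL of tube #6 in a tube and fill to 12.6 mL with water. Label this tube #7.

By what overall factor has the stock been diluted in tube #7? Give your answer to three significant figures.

4.53 × 10^9

Step 1: 85 μL brought to 650 μL → factor 650/85 = 7.6471
Step 2: 170 μL brought to 3400 μL → factor 3400/170 = 20
Step 3: 0.75 mL + 3 mL = 3.75 mL total → factor 3.75/0.75 = 5
Step 4: 75 μL + 300 μL = 375 μL total → factor 375/75 = 5
Step 5: 45 μL + 4100 μL = 4145 μL total → factor 4145/45 = 92.111
Step 6: 35 μL brought to 23.2 mL → factor 23200/35 = 662.86
Step 7: 0.65 mL brought to 12.6 mL → factor 12.6/0.65 = 19.385
Overall dilution factor = 7.6471 × 20 × 5 × 5 × 92.111 × 662.86 × 19.385 = 4.5254 × 10^9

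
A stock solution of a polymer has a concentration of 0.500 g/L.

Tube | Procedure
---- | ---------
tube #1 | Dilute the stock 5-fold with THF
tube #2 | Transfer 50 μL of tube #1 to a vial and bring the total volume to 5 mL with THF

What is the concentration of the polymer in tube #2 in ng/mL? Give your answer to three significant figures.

1.00 × 10^3 ng/mL

Step 1: 5-fold → factor 5
Step 2: 50 μL brought to 5 mL → factor 5000/50 = 100
Overall dilution factor = 5 × 100 = 500
Final = 0.500 g/L / 500 = 0.001000 g/L = 1.00 × 10^3 ng/mL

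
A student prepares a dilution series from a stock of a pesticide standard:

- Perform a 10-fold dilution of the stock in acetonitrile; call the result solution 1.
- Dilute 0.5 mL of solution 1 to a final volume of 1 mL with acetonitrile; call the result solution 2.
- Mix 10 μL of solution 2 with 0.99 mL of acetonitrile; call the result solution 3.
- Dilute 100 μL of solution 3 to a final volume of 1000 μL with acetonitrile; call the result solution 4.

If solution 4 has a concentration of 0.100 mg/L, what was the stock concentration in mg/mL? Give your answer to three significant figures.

Step 1: 10-fold → factor 10
Step 2: 0.5 mL brought to 1 mL → factor 1/0.5 = 2
Step 3: 10 μL + 0.99 mL = 1000 μL total → factor 1000/10 = 100
Step 4: 100 μL brought to 1000 μL → factor 1000/100 = 10
Overall dilution factor = 10 × 2 × 100 × 10 = 20000
Stock = 0.100 mg/L × 20000 = 2000 mg/L = 2.00 mg/mL

2.00 mg/mL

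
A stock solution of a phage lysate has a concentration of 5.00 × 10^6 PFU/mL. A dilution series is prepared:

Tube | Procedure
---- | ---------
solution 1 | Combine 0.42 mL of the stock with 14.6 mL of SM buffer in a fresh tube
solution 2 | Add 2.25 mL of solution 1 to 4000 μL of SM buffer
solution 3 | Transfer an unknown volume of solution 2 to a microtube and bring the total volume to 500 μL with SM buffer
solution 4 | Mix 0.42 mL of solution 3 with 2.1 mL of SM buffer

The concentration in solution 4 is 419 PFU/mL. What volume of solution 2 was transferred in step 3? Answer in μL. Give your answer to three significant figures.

Step 1: 0.42 mL + 14.6 mL = 15.02 mL total → factor 15.02/0.42 = 35.762
Step 2: 2.25 mL + 4000 μL = 6.25 mL total → factor 6.25/2.25 = 2.7778
Step 3: v brought to 500 μL → factor = 500 μL/v
Step 4: 0.42 mL + 2.1 mL = 2.52 mL total → factor 2.52/0.42 = 6
Product of known-step factors = 596.03
Overall factor = 5.00 × 10^6 PFU/mL / (419 PFU/mL) = 11933
Step-3 factor = 11933 / 596.03 = 20.021
v = 500 μL / 20.021 = 25.0 μL

25.0 μL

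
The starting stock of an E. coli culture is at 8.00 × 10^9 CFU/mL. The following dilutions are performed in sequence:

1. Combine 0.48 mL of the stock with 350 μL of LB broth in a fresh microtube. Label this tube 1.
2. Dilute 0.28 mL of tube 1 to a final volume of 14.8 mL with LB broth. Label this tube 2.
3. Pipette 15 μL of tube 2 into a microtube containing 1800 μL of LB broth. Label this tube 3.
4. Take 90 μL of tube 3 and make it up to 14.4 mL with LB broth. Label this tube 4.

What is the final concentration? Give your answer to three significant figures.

4.52 × 10^3 CFU/mL

Step 1: 0.48 mL + 350 μL = 0.83 mL total → factor 0.83/0.48 = 1.7292
Step 2: 0.28 mL brought to 14.8 mL → factor 14.8/0.28 = 52.857
Step 3: 15 μL + 1800 μL = 1815 μL total → factor 1815/15 = 121
Step 4: 90 μL brought to 14.4 mL → factor 14400/90 = 160
Overall dilution factor = 1.7292 × 52.857 × 121 × 160 = 1.7695 × 10^6
Final = 8.00 × 10^9 CFU/mL / 1.7695 × 10^6 = 4.52 × 10^3 CFU/mL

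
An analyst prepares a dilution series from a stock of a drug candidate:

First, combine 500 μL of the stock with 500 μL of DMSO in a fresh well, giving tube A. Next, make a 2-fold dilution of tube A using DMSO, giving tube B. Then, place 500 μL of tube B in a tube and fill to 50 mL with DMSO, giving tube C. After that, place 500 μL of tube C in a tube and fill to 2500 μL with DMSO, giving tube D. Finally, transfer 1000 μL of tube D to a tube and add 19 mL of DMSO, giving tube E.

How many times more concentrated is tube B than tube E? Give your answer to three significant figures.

1.00 × 10^4

Step 1: 500 μL + 500 μL = 1000 μL total → factor 1000/500 = 2
Step 2: 2-fold → factor 2
Step 3: 500 μL brought to 50 mL → factor 50000/500 = 100
Step 4: 500 μL brought to 2500 μL → factor 2500/500 = 5
Step 5: 1000 μL + 19 mL = 20000 μL total → factor 20000/1000 = 20
Dilution factor to tube B = 4; to tube E = 40000
[tube B]/[tube E] = (factor to tube E)/(factor to tube B) = 40000/4 = 1.00 × 10^4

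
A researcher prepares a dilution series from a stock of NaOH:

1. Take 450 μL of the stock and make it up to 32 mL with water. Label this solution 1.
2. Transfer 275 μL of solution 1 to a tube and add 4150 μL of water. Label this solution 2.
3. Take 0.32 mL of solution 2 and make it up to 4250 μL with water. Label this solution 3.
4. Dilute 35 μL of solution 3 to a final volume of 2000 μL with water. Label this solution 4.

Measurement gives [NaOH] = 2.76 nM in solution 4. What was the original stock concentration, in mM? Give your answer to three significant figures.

Step 1: 450 μL brought to 32 mL → factor 32000/450 = 71.111
Step 2: 275 μL + 4150 μL = 4425 μL total → factor 4425/275 = 16.091
Step 3: 0.32 mL brought to 4250 μL → factor 4.25/0.32 = 13.281
Step 4: 35 μL brought to 2000 μL → factor 2000/35 = 57.143
Overall dilution factor = 71.111 × 16.091 × 13.281 × 57.143 = 8.684 × 10^5
Stock = 2.76 nM × 8.684 × 10^5 = 2.397 × 10^6 nM = 2.40 mM

2.40 mM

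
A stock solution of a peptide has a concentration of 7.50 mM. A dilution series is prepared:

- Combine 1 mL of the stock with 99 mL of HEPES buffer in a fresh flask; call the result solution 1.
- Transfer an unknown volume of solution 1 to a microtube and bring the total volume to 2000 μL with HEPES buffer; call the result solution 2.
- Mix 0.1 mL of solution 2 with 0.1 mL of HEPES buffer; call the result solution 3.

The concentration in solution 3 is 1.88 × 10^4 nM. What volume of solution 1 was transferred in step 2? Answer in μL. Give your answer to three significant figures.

Step 1: 1 mL + 99 mL = 100 mL total → factor 100/1 = 100
Step 2: v brought to 2000 μL → factor = 2000 μL/v
Step 3: 0.1 mL + 0.1 mL = 0.2 mL total → factor 0.2/0.1 = 2
Product of known-step factors = 200
Overall factor = 7.50 mM / (1.88 × 10^4 nM) = 398.94
Step-2 factor = 398.94 / 200 = 1.9947
v = 2000 μL / 1.9947 = 1.00 × 10^3 μL

1.00 × 10^3 μL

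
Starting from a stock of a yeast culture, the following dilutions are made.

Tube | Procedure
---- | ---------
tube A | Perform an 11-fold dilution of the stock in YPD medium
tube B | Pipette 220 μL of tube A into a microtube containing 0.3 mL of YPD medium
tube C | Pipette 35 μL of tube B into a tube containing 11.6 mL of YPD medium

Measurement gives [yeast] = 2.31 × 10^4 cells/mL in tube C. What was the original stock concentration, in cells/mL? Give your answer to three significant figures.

2.00 × 10^8 cells/mL

Step 1: 11-fold → factor 11
Step 2: 220 μL + 0.3 mL = 520 μL total → factor 520/220 = 2.3636
Step 3: 35 μL + 11.6 mL = 11635 μL total → factor 11635/35 = 332.43
Overall dilution factor = 11 × 2.3636 × 332.43 = 8643.1
Stock = 2.31 × 10^4 cells/mL × 8643.1 = 2.00 × 10^8 cells/mL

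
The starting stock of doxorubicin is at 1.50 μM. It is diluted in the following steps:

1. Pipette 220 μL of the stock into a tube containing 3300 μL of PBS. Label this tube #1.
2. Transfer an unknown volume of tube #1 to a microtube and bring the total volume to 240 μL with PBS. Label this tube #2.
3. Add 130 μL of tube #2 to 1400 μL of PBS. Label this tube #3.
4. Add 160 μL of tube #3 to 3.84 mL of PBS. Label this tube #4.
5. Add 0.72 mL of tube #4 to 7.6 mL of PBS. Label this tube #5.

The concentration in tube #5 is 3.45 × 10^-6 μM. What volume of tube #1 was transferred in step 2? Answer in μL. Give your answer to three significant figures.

30.0 μL

Step 1: 220 μL + 3300 μL = 3520 μL total → factor 3520/220 = 16
Step 2: v brought to 240 μL → factor = 240 μL/v
Step 3: 130 μL + 1400 μL = 1530 μL total → factor 1530/130 = 11.769
Step 4: 160 μL + 3.84 mL = 4000 μL total → factor 4000/160 = 25
Step 5: 0.72 mL + 7.6 mL = 8.32 mL total → factor 8.32/0.72 = 11.556
Product of known-step factors = 54400
Overall factor = 1.50 μM / (3.45 × 10^-6 μM) = 4.3478 × 10^5
Step-2 factor = 4.3478 × 10^5 / 54400 = 7.9923
v = 240 μL / 7.9923 = 30.0 μL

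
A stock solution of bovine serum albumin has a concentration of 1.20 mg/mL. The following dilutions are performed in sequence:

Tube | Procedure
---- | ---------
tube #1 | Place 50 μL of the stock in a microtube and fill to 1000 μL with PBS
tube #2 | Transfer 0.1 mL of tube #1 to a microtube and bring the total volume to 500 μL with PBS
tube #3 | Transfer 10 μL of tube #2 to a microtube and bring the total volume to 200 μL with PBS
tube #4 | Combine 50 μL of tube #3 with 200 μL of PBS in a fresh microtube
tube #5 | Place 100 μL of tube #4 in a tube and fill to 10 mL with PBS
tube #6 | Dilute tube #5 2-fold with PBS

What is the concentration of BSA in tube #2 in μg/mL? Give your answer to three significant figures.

Step 1: 50 μL brought to 1000 μL → factor 1000/50 = 20
Step 2: 0.1 mL brought to 500 μL → factor 0.5/0.1 = 5
Dilution factor through tube #2 = 20 × 5 = 100
[tube #2] = 1.20 mg/mL / 100 = 0.01200 mg/mL = 12.0 μg/mL

12.0 μg/mL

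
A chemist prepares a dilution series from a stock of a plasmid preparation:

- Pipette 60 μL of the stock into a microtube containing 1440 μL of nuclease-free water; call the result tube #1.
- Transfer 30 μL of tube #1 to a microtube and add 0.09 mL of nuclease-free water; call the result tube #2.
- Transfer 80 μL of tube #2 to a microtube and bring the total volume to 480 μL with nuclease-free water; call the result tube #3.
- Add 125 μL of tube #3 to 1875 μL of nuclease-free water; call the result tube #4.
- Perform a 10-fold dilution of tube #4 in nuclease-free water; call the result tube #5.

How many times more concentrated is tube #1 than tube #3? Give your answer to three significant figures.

24.0

Step 1: 60 μL + 1440 μL = 1500 μL total → factor 1500/60 = 25
Step 2: 30 μL + 0.09 mL = 120 μL total → factor 120/30 = 4
Step 3: 80 μL brought to 480 μL → factor 480/80 = 6
Dilution factor to tube #1 = 25; to tube #3 = 600
[tube #1]/[tube #3] = (factor to tube #3)/(factor to tube #1) = 600/25 = 24.0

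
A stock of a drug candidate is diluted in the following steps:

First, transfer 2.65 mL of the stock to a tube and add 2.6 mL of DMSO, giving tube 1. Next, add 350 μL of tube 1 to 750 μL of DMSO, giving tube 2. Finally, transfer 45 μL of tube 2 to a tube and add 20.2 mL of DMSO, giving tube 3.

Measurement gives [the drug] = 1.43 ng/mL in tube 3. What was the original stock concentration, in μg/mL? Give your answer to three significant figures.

Step 1: 2.65 mL + 2.6 mL = 5.25 mL total → factor 5.25/2.65 = 1.9811
Step 2: 350 μL + 750 μL = 1100 μL total → factor 1100/350 = 3.1429
Step 3: 45 μL + 20.2 mL = 20245 μL total → factor 20245/45 = 449.89
Overall dilution factor = 1.9811 × 3.1429 × 449.89 = 2801.2
Stock = 1.43 ng/mL × 2801.2 = 4006 ng/mL = 4.01 μg/mL

4.01 μg/mL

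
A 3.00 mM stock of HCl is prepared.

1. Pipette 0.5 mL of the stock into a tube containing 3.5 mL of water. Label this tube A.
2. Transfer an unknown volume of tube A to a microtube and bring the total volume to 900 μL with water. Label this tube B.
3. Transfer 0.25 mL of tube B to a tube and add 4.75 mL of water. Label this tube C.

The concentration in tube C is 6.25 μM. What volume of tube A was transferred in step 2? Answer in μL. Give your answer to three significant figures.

300 μL

Step 1: 0.5 mL + 3.5 mL = 4 mL total → factor 4/0.5 = 8
Step 2: v brought to 900 μL → factor = 900 μL/v
Step 3: 0.25 mL + 4.75 mL = 5 mL total → factor 5/0.25 = 20
Product of known-step factors = 160
Overall factor = 3.00 mM / (6.25 μM) = 480
Step-2 factor = 480 / 160 = 3
v = 900 μL / 3 = 300 μL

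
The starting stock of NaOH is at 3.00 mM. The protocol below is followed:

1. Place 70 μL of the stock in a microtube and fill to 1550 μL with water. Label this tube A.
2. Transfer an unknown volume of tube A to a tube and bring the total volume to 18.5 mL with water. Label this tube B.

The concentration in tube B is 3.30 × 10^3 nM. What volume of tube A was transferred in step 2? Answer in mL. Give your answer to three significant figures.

0.451 mL

Step 1: 70 μL brought to 1550 μL → factor 1550/70 = 22.143
Step 2: v brought to 18.5 mL → factor = 18.5 mL/v
Product of known-step factors = 22.143
Overall factor = 3.00 mM / (3.30 × 10^3 nM) = 909.09
Step-2 factor = 909.09 / 22.143 = 41.056
v = 18.5 mL / 41.056 = 0.451 mL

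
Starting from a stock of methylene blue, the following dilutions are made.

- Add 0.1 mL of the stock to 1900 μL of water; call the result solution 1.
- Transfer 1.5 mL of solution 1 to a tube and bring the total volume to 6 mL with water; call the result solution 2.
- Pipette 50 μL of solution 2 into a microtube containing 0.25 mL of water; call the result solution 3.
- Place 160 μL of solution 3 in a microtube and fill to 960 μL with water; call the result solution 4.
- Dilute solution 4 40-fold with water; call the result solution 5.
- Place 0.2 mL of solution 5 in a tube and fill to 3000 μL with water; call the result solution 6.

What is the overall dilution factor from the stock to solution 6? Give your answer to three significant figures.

1.73 × 10^6

Step 1: 0.1 mL + 1900 μL = 2 mL total → factor 2/0.1 = 20
Step 2: 1.5 mL brought to 6 mL → factor 6/1.5 = 4
Step 3: 50 μL + 0.25 mL = 300 μL total → factor 300/50 = 6
Step 4: 160 μL brought to 960 μL → factor 960/160 = 6
Step 5: 40-fold → factor 40
Step 6: 0.2 mL brought to 3000 μL → factor 3/0.2 = 15
Overall dilution factor = 20 × 4 × 6 × 6 × 40 × 15 = 1.728 × 10^6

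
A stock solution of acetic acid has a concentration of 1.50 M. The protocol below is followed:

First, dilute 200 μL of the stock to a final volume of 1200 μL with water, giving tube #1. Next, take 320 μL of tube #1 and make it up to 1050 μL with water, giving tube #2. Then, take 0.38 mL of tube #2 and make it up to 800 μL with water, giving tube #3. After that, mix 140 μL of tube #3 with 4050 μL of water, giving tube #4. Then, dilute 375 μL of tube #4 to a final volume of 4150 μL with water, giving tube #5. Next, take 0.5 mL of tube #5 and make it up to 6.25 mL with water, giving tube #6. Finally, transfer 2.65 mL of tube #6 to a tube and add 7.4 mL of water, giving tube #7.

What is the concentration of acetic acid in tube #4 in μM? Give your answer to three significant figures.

1.21 × 10^3 μM

Step 1: 200 μL brought to 1200 μL → factor 1200/200 = 6
Step 2: 320 μL brought to 1050 μL → factor 1050/320 = 3.2812
Step 3: 0.38 mL brought to 800 μL → factor 0.8/0.38 = 2.1053
Step 4: 140 μL + 4050 μL = 4190 μL total → factor 4190/140 = 29.929
Dilution factor through tube #4 = 6 × 3.2812 × 2.1053 × 29.929 = 1240.5
[tube #4] = 1.50 M / 1240.5 = 0.001209 M = 1.21 × 10^3 μM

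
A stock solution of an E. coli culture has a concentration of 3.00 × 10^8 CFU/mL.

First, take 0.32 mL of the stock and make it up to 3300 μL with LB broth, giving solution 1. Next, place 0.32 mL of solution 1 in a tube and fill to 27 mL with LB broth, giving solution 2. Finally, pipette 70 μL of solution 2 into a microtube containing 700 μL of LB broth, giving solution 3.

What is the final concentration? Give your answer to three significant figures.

Step 1: 0.32 mL brought to 3300 μL → factor 3.3/0.32 = 10.312
Step 2: 0.32 mL brought to 27 mL → factor 27/0.32 = 84.375
Step 3: 70 μL + 700 μL = 770 μL total → factor 770/70 = 11
Overall dilution factor = 10.312 × 84.375 × 11 = 9571.3
Final = 3.00 × 10^8 CFU/mL / 9571.3 = 3.13 × 10^4 CFU/mL

3.13 × 10^4 CFU/mL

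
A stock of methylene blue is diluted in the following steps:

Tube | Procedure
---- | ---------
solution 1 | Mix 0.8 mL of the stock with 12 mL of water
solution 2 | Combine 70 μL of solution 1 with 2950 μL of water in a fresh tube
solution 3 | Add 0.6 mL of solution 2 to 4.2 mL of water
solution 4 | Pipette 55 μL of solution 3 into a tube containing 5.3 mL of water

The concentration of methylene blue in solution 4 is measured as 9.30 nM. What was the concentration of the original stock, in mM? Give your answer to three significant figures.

5.00 mM

Step 1: 0.8 mL + 12 mL = 12.8 mL total → factor 12.8/0.8 = 16
Step 2: 70 μL + 2950 μL = 3020 μL total → factor 3020/70 = 43.143
Step 3: 0.6 mL + 4.2 mL = 4.8 mL total → factor 4.8/0.6 = 8
Step 4: 55 μL + 5.3 mL = 5355 μL total → factor 5355/55 = 97.364
Overall dilution factor = 16 × 43.143 × 8 × 97.364 = 5.3767 × 10^5
Stock = 9.30 nM × 5.3767 × 10^5 = 5.000 × 10^6 nM = 5.00 mM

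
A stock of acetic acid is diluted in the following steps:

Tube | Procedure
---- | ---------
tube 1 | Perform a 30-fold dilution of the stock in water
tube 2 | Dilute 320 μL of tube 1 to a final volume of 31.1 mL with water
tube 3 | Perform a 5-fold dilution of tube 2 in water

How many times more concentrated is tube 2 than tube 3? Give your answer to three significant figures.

5.00

Step 1: 30-fold → factor 30
Step 2: 320 μL brought to 31.1 mL → factor 31100/320 = 97.188
Step 3: 5-fold → factor 5
Dilution factor to tube 2 = 2915.6; to tube 3 = 14578
[tube 2]/[tube 3] = (factor to tube 3)/(factor to tube 2) = 14578/2915.6 = 5.00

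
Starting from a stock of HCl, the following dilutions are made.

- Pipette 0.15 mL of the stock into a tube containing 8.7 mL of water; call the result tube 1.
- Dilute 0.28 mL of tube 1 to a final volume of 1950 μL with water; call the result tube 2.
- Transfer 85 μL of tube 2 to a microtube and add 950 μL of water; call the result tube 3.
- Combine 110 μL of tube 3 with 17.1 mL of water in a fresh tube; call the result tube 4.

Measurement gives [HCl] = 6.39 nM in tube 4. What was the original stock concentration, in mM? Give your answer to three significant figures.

5.00 mM

Step 1: 0.15 mL + 8.7 mL = 8.85 mL total → factor 8.85/0.15 = 59
Step 2: 0.28 mL brought to 1950 μL → factor 1.95/0.28 = 6.9643
Step 3: 85 μL + 950 μL = 1035 μL total → factor 1035/85 = 12.176
Step 4: 110 μL + 17.1 mL = 17210 μL total → factor 17210/110 = 156.45
Overall dilution factor = 59 × 6.9643 × 12.176 × 156.45 = 7.8278 × 10^5
Stock = 6.39 nM × 7.8278 × 10^5 = 5.002 × 10^6 nM = 5.00 mM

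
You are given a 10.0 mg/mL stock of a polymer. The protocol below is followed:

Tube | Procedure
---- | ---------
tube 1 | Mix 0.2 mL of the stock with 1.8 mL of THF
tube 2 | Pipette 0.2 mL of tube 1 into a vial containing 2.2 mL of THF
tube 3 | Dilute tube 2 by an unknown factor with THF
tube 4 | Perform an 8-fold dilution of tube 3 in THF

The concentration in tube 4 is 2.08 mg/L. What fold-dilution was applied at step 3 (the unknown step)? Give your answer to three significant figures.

Step 1: 0.2 mL + 1.8 mL = 2 mL total → factor 2/0.2 = 10
Step 2: 0.2 mL + 2.2 mL = 2.4 mL total → factor 2.4/0.2 = 12
Step 3: unknown factor x
Step 4: 8-fold → factor 8
Product of known-step factors = 960
Overall factor = 10.0 mg/mL / (2.08 mg/L) = 4807.7
x = 4807.7 / 960 = 5.01

5.01-fold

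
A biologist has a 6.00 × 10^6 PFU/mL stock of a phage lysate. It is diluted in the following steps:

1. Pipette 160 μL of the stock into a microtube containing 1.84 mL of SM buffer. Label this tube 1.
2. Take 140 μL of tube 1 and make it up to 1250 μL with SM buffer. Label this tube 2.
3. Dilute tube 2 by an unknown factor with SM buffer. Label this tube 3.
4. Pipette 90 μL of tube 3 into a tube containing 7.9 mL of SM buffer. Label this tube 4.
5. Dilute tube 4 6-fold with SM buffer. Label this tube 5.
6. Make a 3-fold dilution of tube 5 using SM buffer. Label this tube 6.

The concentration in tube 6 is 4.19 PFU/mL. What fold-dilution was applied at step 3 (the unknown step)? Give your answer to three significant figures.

Step 1: 160 μL + 1.84 mL = 2000 μL total → factor 2000/160 = 12.5
Step 2: 140 μL brought to 1250 μL → factor 1250/140 = 8.9286
Step 3: unknown factor x
Step 4: 90 μL + 7.9 mL = 7990 μL total → factor 7990/90 = 88.778
Step 5: 6-fold → factor 6
Step 6: 3-fold → factor 3
Product of known-step factors = 1.7835 × 10^5
Overall factor = 6.00 × 10^6 PFU/mL / (4.19 PFU/mL) = 1.432 × 10^6
x = 1.432 × 10^6 / 1.7835 × 10^5 = 8.03

8.03-fold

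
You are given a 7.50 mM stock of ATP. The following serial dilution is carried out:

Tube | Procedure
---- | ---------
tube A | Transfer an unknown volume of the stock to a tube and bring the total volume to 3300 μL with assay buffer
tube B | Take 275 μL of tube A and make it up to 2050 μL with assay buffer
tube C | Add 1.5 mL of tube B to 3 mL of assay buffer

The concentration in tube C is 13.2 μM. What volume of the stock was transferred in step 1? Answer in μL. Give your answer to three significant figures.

130 μL

Step 1: v brought to 3300 μL → factor = 3300 μL/v
Step 2: 275 μL brought to 2050 μL → factor 2050/275 = 7.4545
Step 3: 1.5 mL + 3 mL = 4.5 mL total → factor 4.5/1.5 = 3
Product of known-step factors = 22.364
Overall factor = 7.50 mM / (13.2 μM) = 568.18
Step-1 factor = 568.18 / 22.364 = 25.407
v = 3300 μL / 25.407 = 130 μL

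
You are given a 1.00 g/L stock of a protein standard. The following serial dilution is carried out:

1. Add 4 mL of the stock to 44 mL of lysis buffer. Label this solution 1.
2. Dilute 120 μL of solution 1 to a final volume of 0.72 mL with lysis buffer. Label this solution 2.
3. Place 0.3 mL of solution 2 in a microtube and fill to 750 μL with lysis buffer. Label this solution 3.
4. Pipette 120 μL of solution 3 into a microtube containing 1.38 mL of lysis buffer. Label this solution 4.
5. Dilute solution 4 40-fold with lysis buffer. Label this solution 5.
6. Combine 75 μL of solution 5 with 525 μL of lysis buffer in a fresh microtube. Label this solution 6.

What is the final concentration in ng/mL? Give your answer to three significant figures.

1.39 ng/mL

Step 1: 4 mL + 44 mL = 48 mL total → factor 48/4 = 12
Step 2: 120 μL brought to 0.72 mL → factor 720/120 = 6
Step 3: 0.3 mL brought to 750 μL → factor 0.75/0.3 = 2.5
Step 4: 120 μL + 1.38 mL = 1500 μL total → factor 1500/120 = 12.5
Step 5: 40-fold → factor 40
Step 6: 75 μL + 525 μL = 600 μL total → factor 600/75 = 8
Overall dilution factor = 12 × 6 × 2.5 × 12.5 × 40 × 8 = 7.2 × 10^5
Final = 1.00 g/L / 7.2 × 10^5 = 1.389 × 10^-6 g/L = 1.39 ng/mL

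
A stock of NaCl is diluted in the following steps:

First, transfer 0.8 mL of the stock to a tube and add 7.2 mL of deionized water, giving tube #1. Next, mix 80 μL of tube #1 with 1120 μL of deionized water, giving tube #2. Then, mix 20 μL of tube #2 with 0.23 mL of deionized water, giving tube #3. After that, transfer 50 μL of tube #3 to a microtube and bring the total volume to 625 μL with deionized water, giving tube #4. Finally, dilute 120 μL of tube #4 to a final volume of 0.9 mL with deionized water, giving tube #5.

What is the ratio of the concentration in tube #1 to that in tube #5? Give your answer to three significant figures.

Step 1: 0.8 mL + 7.2 mL = 8 mL total → factor 8/0.8 = 10
Step 2: 80 μL + 1120 μL = 1200 μL total → factor 1200/80 = 15
Step 3: 20 μL + 0.23 mL = 250 μL total → factor 250/20 = 12.5
Step 4: 50 μL brought to 625 μL → factor 625/50 = 12.5
Step 5: 120 μL brought to 0.9 mL → factor 900/120 = 7.5
Dilution factor to tube #1 = 10; to tube #5 = 1.7578 × 10^5
[tube #1]/[tube #5] = (factor to tube #5)/(factor to tube #1) = 1.7578 × 10^5/10 = 1.76 × 10^4

1.76 × 10^4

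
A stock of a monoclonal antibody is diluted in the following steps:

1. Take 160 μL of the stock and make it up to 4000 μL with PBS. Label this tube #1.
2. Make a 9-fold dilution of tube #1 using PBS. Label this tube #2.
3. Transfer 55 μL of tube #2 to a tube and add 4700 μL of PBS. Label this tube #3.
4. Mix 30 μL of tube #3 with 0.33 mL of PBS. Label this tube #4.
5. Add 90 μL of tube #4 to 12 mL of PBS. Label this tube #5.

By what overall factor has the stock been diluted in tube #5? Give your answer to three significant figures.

Step 1: 160 μL brought to 4000 μL → factor 4000/160 = 25
Step 2: 9-fold → factor 9
Step 3: 55 μL + 4700 μL = 4755 μL total → factor 4755/55 = 86.455
Step 4: 30 μL + 0.33 mL = 360 μL total → factor 360/30 = 12
Step 5: 90 μL + 12 mL = 12090 μL total → factor 12090/90 = 134.33
Overall dilution factor = 25 × 9 × 86.455 × 12 × 134.33 = 3.1357 × 10^7

3.14 × 10^7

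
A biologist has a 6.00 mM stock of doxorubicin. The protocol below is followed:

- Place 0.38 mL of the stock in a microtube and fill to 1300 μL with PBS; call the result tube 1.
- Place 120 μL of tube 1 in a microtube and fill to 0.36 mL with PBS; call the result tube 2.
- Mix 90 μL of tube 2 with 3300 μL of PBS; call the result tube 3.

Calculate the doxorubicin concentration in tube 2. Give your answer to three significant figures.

0.585 mM

Step 1: 0.38 mL brought to 1300 μL → factor 1.3/0.38 = 3.4211
Step 2: 120 μL brought to 0.36 mL → factor 360/120 = 3
Dilution factor through tube 2 = 3.4211 × 3 = 10.263
[tube 2] = 6.00 mM / 10.263 = 0.585 mM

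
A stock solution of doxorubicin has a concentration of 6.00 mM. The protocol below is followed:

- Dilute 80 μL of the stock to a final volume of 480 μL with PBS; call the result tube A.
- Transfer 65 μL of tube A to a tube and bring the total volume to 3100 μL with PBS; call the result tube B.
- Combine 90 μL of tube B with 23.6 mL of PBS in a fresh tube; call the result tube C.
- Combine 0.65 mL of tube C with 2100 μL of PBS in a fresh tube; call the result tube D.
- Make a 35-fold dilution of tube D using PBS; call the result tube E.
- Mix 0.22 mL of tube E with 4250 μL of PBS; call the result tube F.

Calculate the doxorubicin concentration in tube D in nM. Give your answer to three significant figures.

Step 1: 80 μL brought to 480 μL → factor 480/80 = 6
Step 2: 65 μL brought to 3100 μL → factor 3100/65 = 47.692
Step 3: 90 μL + 23.6 mL = 23690 μL total → factor 23690/90 = 263.22
Step 4: 0.65 mL + 2100 μL = 2.75 mL total → factor 2.75/0.65 = 4.2308
Dilution factor through tube D = 6 × 47.692 × 263.22 × 4.2308 = 3.1867 × 10^5
[tube D] = 6.00 mM / 3.1867 × 10^5 = 1.883 × 10^-5 mM = 18.8 nM

18.8 nM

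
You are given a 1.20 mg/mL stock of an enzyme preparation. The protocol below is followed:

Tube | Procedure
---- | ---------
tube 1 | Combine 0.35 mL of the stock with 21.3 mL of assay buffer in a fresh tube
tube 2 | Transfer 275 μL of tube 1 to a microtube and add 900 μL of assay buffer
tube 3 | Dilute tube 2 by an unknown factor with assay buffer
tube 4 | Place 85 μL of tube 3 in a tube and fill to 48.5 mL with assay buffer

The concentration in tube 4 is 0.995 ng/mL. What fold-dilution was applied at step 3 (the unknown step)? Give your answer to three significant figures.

8.00-fold

Step 1: 0.35 mL + 21.3 mL = 21.65 mL total → factor 21.65/0.35 = 61.857
Step 2: 275 μL + 900 μL = 1175 μL total → factor 1175/275 = 4.2727
Step 3: unknown factor x
Step 4: 85 μL brought to 48.5 mL → factor 48500/85 = 570.59
Product of known-step factors = 1.5081 × 10^5
Overall factor = 1.20 mg/mL / (0.995 ng/mL) = 1.206 × 10^6
x = 1.206 × 10^6 / 1.5081 × 10^5 = 8.00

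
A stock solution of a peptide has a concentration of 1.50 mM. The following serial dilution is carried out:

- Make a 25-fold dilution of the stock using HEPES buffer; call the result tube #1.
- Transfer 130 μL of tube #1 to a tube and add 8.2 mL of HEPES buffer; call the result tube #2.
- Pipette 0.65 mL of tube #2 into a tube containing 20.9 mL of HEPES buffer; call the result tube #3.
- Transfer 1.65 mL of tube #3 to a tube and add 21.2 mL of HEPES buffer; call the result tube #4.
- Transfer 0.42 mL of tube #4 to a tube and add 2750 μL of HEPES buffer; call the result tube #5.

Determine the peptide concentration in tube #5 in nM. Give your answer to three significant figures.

Step 1: 25-fold → factor 25
Step 2: 130 μL + 8.2 mL = 8330 μL total → factor 8330/130 = 64.077
Step 3: 0.65 mL + 20.9 mL = 21.55 mL total → factor 21.55/0.65 = 33.154
Step 4: 1.65 mL + 21.2 mL = 22.85 mL total → factor 22.85/1.65 = 13.848
Step 5: 0.42 mL + 2750 μL = 3.17 mL total → factor 3.17/0.42 = 7.5476
Overall dilution factor = 25 × 64.077 × 33.154 × 13.848 × 7.5476 = 5.5512 × 10^6
Final = 1.50 mM / 5.5512 × 10^6 = 2.702 × 10^-7 mM = 0.270 nM

0.270 nM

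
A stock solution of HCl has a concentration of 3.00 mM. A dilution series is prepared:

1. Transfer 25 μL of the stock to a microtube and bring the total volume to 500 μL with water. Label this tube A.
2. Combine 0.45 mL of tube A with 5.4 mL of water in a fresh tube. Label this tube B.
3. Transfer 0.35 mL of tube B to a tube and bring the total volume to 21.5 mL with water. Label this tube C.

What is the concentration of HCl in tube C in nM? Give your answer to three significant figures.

Step 1: 25 μL brought to 500 μL → factor 500/25 = 20
Step 2: 0.45 mL + 5.4 mL = 5.85 mL total → factor 5.85/0.45 = 13
Step 3: 0.35 mL brought to 21.5 mL → factor 21.5/0.35 = 61.429
Overall dilution factor = 20 × 13 × 61.429 = 15971
Final = 3.00 mM / 15971 = 0.0001878 mM = 188 nM

188 nM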